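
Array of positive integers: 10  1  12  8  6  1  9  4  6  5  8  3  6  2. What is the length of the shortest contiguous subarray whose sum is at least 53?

add 10: running sum 10 < 53
add 1: running sum 11 < 53
add 12: running sum 23 < 53
add 8: running sum 31 < 53
add 6: running sum 37 < 53
add 1: running sum 38 < 53
add 9: running sum 47 < 53
add 4: running sum 51 < 53
end 8: [10, 1, 12, 8, 6, 1, 9, 4, 6] sum 57, len 9
end 9: [10, 1, 12, 8, 6, 1, 9, 4, 6, 5] sum 62, len 10
end 10: [12, 8, 6, 1, 9, 4, 6, 5, 8] sum 59, len 9
end 11: [12, 8, 6, 1, 9, 4, 6, 5, 8, 3] sum 62, len 10
end 12: [8, 6, 1, 9, 4, 6, 5, 8, 3, 6] sum 56, len 10
end 13: [8, 6, 1, 9, 4, 6, 5, 8, 3, 6, 2] sum 58, len 11
Shortest qualifying length: 9.

9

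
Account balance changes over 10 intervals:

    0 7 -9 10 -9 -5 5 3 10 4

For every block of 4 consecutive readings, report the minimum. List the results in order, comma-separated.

-9, -9, -9, -9, -9, -5, 3

(0, 7, -9, 10) → min -9
(7, -9, 10, -9) → min -9
(-9, 10, -9, -5) → min -9
(10, -9, -5, 5) → min -9
(-9, -5, 5, 3) → min -9
(-5, 5, 3, 10) → min -5
(5, 3, 10, 4) → min 3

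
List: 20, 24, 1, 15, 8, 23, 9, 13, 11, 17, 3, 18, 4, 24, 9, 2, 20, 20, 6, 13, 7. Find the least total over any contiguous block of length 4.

[20, 24, 1, 15] → sum 60
[24, 1, 15, 8] → sum 48
[1, 15, 8, 23] → sum 47
[15, 8, 23, 9] → sum 55
[8, 23, 9, 13] → sum 53
[23, 9, 13, 11] → sum 56
[9, 13, 11, 17] → sum 50
[13, 11, 17, 3] → sum 44
[11, 17, 3, 18] → sum 49
[17, 3, 18, 4] → sum 42
[3, 18, 4, 24] → sum 49
[18, 4, 24, 9] → sum 55
[4, 24, 9, 2] → sum 39
[24, 9, 2, 20] → sum 55
[9, 2, 20, 20] → sum 51
[2, 20, 20, 6] → sum 48
[20, 20, 6, 13] → sum 59
[20, 6, 13, 7] → sum 46
Least of these is 39.

39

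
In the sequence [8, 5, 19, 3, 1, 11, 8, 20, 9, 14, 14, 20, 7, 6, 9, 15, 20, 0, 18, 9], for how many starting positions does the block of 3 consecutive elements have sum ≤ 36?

10

(8, 5, 19) → sum 32  ≤ 36 ✓
(5, 19, 3) → sum 27  ≤ 36 ✓
(19, 3, 1) → sum 23  ≤ 36 ✓
(3, 1, 11) → sum 15  ≤ 36 ✓
(1, 11, 8) → sum 20  ≤ 36 ✓
(11, 8, 20) → sum 39
(8, 20, 9) → sum 37
(20, 9, 14) → sum 43
(9, 14, 14) → sum 37
(14, 14, 20) → sum 48
(14, 20, 7) → sum 41
(20, 7, 6) → sum 33  ≤ 36 ✓
(7, 6, 9) → sum 22  ≤ 36 ✓
(6, 9, 15) → sum 30  ≤ 36 ✓
(9, 15, 20) → sum 44
(15, 20, 0) → sum 35  ≤ 36 ✓
(20, 0, 18) → sum 38
(0, 18, 9) → sum 27  ≤ 36 ✓
10 windows satisfy the condition.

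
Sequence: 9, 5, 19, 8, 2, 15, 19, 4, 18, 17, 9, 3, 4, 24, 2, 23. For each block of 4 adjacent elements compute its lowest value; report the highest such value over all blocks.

5

9 5 19 8 → min 5
5 19 8 2 → min 2
19 8 2 15 → min 2
8 2 15 19 → min 2
2 15 19 4 → min 2
15 19 4 18 → min 4
19 4 18 17 → min 4
4 18 17 9 → min 4
18 17 9 3 → min 3
17 9 3 4 → min 3
9 3 4 24 → min 3
3 4 24 2 → min 2
4 24 2 23 → min 2
Highest of these is 5.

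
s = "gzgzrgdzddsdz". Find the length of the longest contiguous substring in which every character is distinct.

4

add g: [g] len 1
add z: [g, z] len 2
add g (repeat g, move left end past it): [z, g] len 2
add z (repeat z, move left end past it): [g, z] len 2
add r: [g, z, r] len 3
add g (repeat g, move left end past it): [z, r, g] len 3
add d: [z, r, g, d] len 4
add z (repeat z, move left end past it): [r, g, d, z] len 4
add d (repeat d, move left end past it): [z, d] len 2
add d (repeat d, move left end past it): [d] len 1
add s: [d, s] len 2
add d (repeat d, move left end past it): [s, d] len 2
add z: [s, d, z] len 3
Longest all-distinct length: 4.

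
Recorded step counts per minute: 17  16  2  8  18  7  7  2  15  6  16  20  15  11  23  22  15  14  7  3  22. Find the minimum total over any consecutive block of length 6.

[17, 16, 2, 8, 18, 7] → sum 68
[16, 2, 8, 18, 7, 7] → sum 58
[2, 8, 18, 7, 7, 2] → sum 44
[8, 18, 7, 7, 2, 15] → sum 57
[18, 7, 7, 2, 15, 6] → sum 55
[7, 7, 2, 15, 6, 16] → sum 53
[7, 2, 15, 6, 16, 20] → sum 66
[2, 15, 6, 16, 20, 15] → sum 74
[15, 6, 16, 20, 15, 11] → sum 83
[6, 16, 20, 15, 11, 23] → sum 91
[16, 20, 15, 11, 23, 22] → sum 107
[20, 15, 11, 23, 22, 15] → sum 106
[15, 11, 23, 22, 15, 14] → sum 100
[11, 23, 22, 15, 14, 7] → sum 92
[23, 22, 15, 14, 7, 3] → sum 84
[22, 15, 14, 7, 3, 22] → sum 83
Minimum of these is 44.

44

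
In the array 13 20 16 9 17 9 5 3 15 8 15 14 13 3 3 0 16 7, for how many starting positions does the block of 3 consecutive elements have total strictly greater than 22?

12

(13, 20, 16) → sum 49  > 22 ✓
(20, 16, 9) → sum 45  > 22 ✓
(16, 9, 17) → sum 42  > 22 ✓
(9, 17, 9) → sum 35  > 22 ✓
(17, 9, 5) → sum 31  > 22 ✓
(9, 5, 3) → sum 17
(5, 3, 15) → sum 23  > 22 ✓
(3, 15, 8) → sum 26  > 22 ✓
(15, 8, 15) → sum 38  > 22 ✓
(8, 15, 14) → sum 37  > 22 ✓
(15, 14, 13) → sum 42  > 22 ✓
(14, 13, 3) → sum 30  > 22 ✓
(13, 3, 3) → sum 19
(3, 3, 0) → sum 6
(3, 0, 16) → sum 19
(0, 16, 7) → sum 23  > 22 ✓
12 windows satisfy the condition.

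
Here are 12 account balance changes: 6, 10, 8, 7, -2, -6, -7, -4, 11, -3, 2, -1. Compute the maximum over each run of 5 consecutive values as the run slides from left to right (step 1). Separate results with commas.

6 10 8 7 -2 → max 10
10 8 7 -2 -6 → max 10
8 7 -2 -6 -7 → max 8
7 -2 -6 -7 -4 → max 7
-2 -6 -7 -4 11 → max 11
-6 -7 -4 11 -3 → max 11
-7 -4 11 -3 2 → max 11
-4 11 -3 2 -1 → max 11

10, 10, 8, 7, 11, 11, 11, 11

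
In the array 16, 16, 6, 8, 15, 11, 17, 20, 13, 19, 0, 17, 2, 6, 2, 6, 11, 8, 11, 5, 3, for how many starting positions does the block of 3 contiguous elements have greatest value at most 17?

14

(16, 16, 6) → max 16  ≤ 17 ✓
(16, 6, 8) → max 16  ≤ 17 ✓
(6, 8, 15) → max 15  ≤ 17 ✓
(8, 15, 11) → max 15  ≤ 17 ✓
(15, 11, 17) → max 17  ≤ 17 ✓
(11, 17, 20) → max 20
(17, 20, 13) → max 20
(20, 13, 19) → max 20
(13, 19, 0) → max 19
(19, 0, 17) → max 19
(0, 17, 2) → max 17  ≤ 17 ✓
(17, 2, 6) → max 17  ≤ 17 ✓
(2, 6, 2) → max 6  ≤ 17 ✓
(6, 2, 6) → max 6  ≤ 17 ✓
(2, 6, 11) → max 11  ≤ 17 ✓
(6, 11, 8) → max 11  ≤ 17 ✓
(11, 8, 11) → max 11  ≤ 17 ✓
(8, 11, 5) → max 11  ≤ 17 ✓
(11, 5, 3) → max 11  ≤ 17 ✓
14 windows satisfy the condition.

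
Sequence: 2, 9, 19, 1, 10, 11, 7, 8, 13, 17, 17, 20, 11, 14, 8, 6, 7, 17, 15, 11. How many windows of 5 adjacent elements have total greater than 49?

2 9 19 1 10 → sum 41
9 19 1 10 11 → sum 50  > 49 ✓
19 1 10 11 7 → sum 48
1 10 11 7 8 → sum 37
10 11 7 8 13 → sum 49
11 7 8 13 17 → sum 56  > 49 ✓
7 8 13 17 17 → sum 62  > 49 ✓
8 13 17 17 20 → sum 75  > 49 ✓
13 17 17 20 11 → sum 78  > 49 ✓
17 17 20 11 14 → sum 79  > 49 ✓
17 20 11 14 8 → sum 70  > 49 ✓
20 11 14 8 6 → sum 59  > 49 ✓
11 14 8 6 7 → sum 46
14 8 6 7 17 → sum 52  > 49 ✓
8 6 7 17 15 → sum 53  > 49 ✓
6 7 17 15 11 → sum 56  > 49 ✓
11 windows satisfy the condition.

11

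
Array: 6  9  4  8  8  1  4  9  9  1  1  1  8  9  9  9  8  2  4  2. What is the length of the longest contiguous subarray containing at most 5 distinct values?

Extend right; when distinct count exceeds 5, shrink from the left:
add 6: window [6] (1 distinct), len 1
add 9: window [6, 9] (2 distinct), len 2
add 4: window [6, 9, 4] (3 distinct), len 3
add 8: window [6, 9, 4, 8] (4 distinct), len 4
add 8: window [6, 9, 4, 8, 8] (4 distinct), len 5
add 1: window [6, 9, 4, 8, 8, 1] (5 distinct), len 6
add 4: window [6, 9, 4, 8, 8, 1, 4] (5 distinct), len 7
add 9: window [6, 9, 4, 8, 8, 1, 4, 9] (5 distinct), len 8
add 9: window [6, 9, 4, 8, 8, 1, 4, 9, 9] (5 distinct), len 9
add 1: window [6, 9, 4, 8, 8, 1, 4, 9, 9, 1] (5 distinct), len 10
add 1: window [6, 9, 4, 8, 8, 1, 4, 9, 9, 1, 1] (5 distinct), len 11
add 1: window [6, 9, 4, 8, 8, 1, 4, 9, 9, 1, 1, 1] (5 distinct), len 12
add 8: window [6, 9, 4, 8, 8, 1, 4, 9, 9, 1, 1, 1, 8] (5 distinct), len 13
add 9: window [6, 9, 4, 8, 8, 1, 4, 9, 9, 1, 1, 1, 8, 9] (5 distinct), len 14
add 9: window [6, 9, 4, 8, 8, 1, 4, 9, 9, 1, 1, 1, 8, 9, 9] (5 distinct), len 15
add 9: window [6, 9, 4, 8, 8, 1, 4, 9, 9, 1, 1, 1, 8, 9, 9, 9] (5 distinct), len 16
add 8: window [6, 9, 4, 8, 8, 1, 4, 9, 9, 1, 1, 1, 8, 9, 9, 9, 8] (5 distinct), len 17
add 2: window [9, 4, 8, 8, 1, 4, 9, 9, 1, 1, 1, 8, 9, 9, 9, 8, 2] (5 distinct), len 17
add 4: window [9, 4, 8, 8, 1, 4, 9, 9, 1, 1, 1, 8, 9, 9, 9, 8, 2, 4] (5 distinct), len 18
add 2: window [9, 4, 8, 8, 1, 4, 9, 9, 1, 1, 1, 8, 9, 9, 9, 8, 2, 4, 2] (5 distinct), len 19
Longest length with ≤5 distinct: 19.

19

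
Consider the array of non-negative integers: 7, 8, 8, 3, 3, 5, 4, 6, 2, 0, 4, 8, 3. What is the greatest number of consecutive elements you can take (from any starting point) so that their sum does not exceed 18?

5

[7] sum 7 len 1
[7, 8] sum 15 len 2
[8, 8] sum 16 len 2
[8, 3] sum 11 len 2
[8, 3, 3] sum 14 len 3
[3, 3, 5] sum 11 len 3
[3, 3, 5, 4] sum 15 len 4
[3, 5, 4, 6] sum 18 len 4
[5, 4, 6, 2] sum 17 len 4
[5, 4, 6, 2, 0] sum 17 len 5
[4, 6, 2, 0, 4] sum 16 len 5
[2, 0, 4, 8] sum 14 len 4
[2, 0, 4, 8, 3] sum 17 len 5
Longest length seen: 5.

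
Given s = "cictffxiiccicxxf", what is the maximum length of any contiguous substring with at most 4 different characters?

12

Extend right; when distinct count exceeds 4, shrink from the left:
[c] 1 distinct, len 1
[c, i] 2 distinct, len 2
[c, i, c] 2 distinct, len 3
[c, i, c, t] 3 distinct, len 4
[c, i, c, t, f] 4 distinct, len 5
[c, i, c, t, f, f] 4 distinct, len 6
[c, t, f, f, x] 4 distinct, len 5
[t, f, f, x, i] 4 distinct, len 5
[t, f, f, x, i, i] 4 distinct, len 6
[f, f, x, i, i, c] 4 distinct, len 6
[f, f, x, i, i, c, c] 4 distinct, len 7
[f, f, x, i, i, c, c, i] 4 distinct, len 8
[f, f, x, i, i, c, c, i, c] 4 distinct, len 9
[f, f, x, i, i, c, c, i, c, x] 4 distinct, len 10
[f, f, x, i, i, c, c, i, c, x, x] 4 distinct, len 11
[f, f, x, i, i, c, c, i, c, x, x, f] 4 distinct, len 12
Longest length with ≤4 distinct: 12.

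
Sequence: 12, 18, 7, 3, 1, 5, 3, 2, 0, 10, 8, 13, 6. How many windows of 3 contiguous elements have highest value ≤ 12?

[12, 18, 7] → max 18
[18, 7, 3] → max 18
[7, 3, 1] → max 7  ≤ 12 ✓
[3, 1, 5] → max 5  ≤ 12 ✓
[1, 5, 3] → max 5  ≤ 12 ✓
[5, 3, 2] → max 5  ≤ 12 ✓
[3, 2, 0] → max 3  ≤ 12 ✓
[2, 0, 10] → max 10  ≤ 12 ✓
[0, 10, 8] → max 10  ≤ 12 ✓
[10, 8, 13] → max 13
[8, 13, 6] → max 13
7 windows satisfy the condition.

7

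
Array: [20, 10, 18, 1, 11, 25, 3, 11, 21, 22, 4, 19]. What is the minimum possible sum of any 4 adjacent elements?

[20, 10, 18, 1] → sum 49
[10, 18, 1, 11] → sum 40
[18, 1, 11, 25] → sum 55
[1, 11, 25, 3] → sum 40
[11, 25, 3, 11] → sum 50
[25, 3, 11, 21] → sum 60
[3, 11, 21, 22] → sum 57
[11, 21, 22, 4] → sum 58
[21, 22, 4, 19] → sum 66
Minimum of these is 40.

40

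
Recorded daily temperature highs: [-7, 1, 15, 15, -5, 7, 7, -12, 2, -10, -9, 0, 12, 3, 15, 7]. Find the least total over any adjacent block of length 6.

-22

Window sums for each of the 11 positions:
[-7, 1, 15, 15, -5, 7] → sum 26
[1, 15, 15, -5, 7, 7] → sum 40
[15, 15, -5, 7, 7, -12] → sum 27
[15, -5, 7, 7, -12, 2] → sum 14
[-5, 7, 7, -12, 2, -10] → sum -11
[7, 7, -12, 2, -10, -9] → sum -15
[7, -12, 2, -10, -9, 0] → sum -22
[-12, 2, -10, -9, 0, 12] → sum -17
[2, -10, -9, 0, 12, 3] → sum -2
[-10, -9, 0, 12, 3, 15] → sum 11
[-9, 0, 12, 3, 15, 7] → sum 28
Least of these is -22.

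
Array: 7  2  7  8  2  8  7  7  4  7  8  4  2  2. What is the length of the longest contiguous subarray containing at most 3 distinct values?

8

Extend right; when distinct count exceeds 3, shrink from the left:
[7] 1 distinct, len 1
[7, 2] 2 distinct, len 2
[7, 2, 7] 2 distinct, len 3
[7, 2, 7, 8] 3 distinct, len 4
[7, 2, 7, 8, 2] 3 distinct, len 5
[7, 2, 7, 8, 2, 8] 3 distinct, len 6
[7, 2, 7, 8, 2, 8, 7] 3 distinct, len 7
[7, 2, 7, 8, 2, 8, 7, 7] 3 distinct, len 8
[8, 7, 7, 4] 3 distinct, len 4
[8, 7, 7, 4, 7] 3 distinct, len 5
[8, 7, 7, 4, 7, 8] 3 distinct, len 6
[8, 7, 7, 4, 7, 8, 4] 3 distinct, len 7
[8, 4, 2] 3 distinct, len 3
[8, 4, 2, 2] 3 distinct, len 4
Longest length with ≤3 distinct: 8.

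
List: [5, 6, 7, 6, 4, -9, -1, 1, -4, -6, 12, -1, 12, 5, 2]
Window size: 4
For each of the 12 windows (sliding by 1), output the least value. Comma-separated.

[5, 6, 7, 6] → min 5
[6, 7, 6, 4] → min 4
[7, 6, 4, -9] → min -9
[6, 4, -9, -1] → min -9
[4, -9, -1, 1] → min -9
[-9, -1, 1, -4] → min -9
[-1, 1, -4, -6] → min -6
[1, -4, -6, 12] → min -6
[-4, -6, 12, -1] → min -6
[-6, 12, -1, 12] → min -6
[12, -1, 12, 5] → min -1
[-1, 12, 5, 2] → min -1

5, 4, -9, -9, -9, -9, -6, -6, -6, -6, -1, -1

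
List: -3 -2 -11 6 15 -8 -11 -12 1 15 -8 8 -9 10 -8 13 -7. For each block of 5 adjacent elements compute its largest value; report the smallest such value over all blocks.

10

Window maxs for each of the 13 positions:
-3 -2 -11 6 15 → max 15
-2 -11 6 15 -8 → max 15
-11 6 15 -8 -11 → max 15
6 15 -8 -11 -12 → max 15
15 -8 -11 -12 1 → max 15
-8 -11 -12 1 15 → max 15
-11 -12 1 15 -8 → max 15
-12 1 15 -8 8 → max 15
1 15 -8 8 -9 → max 15
15 -8 8 -9 10 → max 15
-8 8 -9 10 -8 → max 10
8 -9 10 -8 13 → max 13
-9 10 -8 13 -7 → max 13
Smallest of these is 10.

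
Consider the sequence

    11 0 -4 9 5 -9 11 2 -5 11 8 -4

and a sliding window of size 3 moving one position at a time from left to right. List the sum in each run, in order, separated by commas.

7, 5, 10, 5, 7, 4, 8, 8, 14, 15

(11, 0, -4) → sum 7
(0, -4, 9) → sum 5
(-4, 9, 5) → sum 10
(9, 5, -9) → sum 5
(5, -9, 11) → sum 7
(-9, 11, 2) → sum 4
(11, 2, -5) → sum 8
(2, -5, 11) → sum 8
(-5, 11, 8) → sum 14
(11, 8, -4) → sum 15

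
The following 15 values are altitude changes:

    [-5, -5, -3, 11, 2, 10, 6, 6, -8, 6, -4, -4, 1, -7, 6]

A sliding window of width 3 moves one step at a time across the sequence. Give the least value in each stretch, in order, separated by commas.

-5, -5, -3, 2, 2, 6, -8, -8, -8, -4, -4, -7, -7

(-5, -5, -3) → min -5
(-5, -3, 11) → min -5
(-3, 11, 2) → min -3
(11, 2, 10) → min 2
(2, 10, 6) → min 2
(10, 6, 6) → min 6
(6, 6, -8) → min -8
(6, -8, 6) → min -8
(-8, 6, -4) → min -8
(6, -4, -4) → min -4
(-4, -4, 1) → min -4
(-4, 1, -7) → min -7
(1, -7, 6) → min -7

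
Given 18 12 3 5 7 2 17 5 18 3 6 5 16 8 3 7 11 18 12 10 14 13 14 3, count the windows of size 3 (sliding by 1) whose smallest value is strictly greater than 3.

18 12 3 → min 3
12 3 5 → min 3
3 5 7 → min 3
5 7 2 → min 2
7 2 17 → min 2
2 17 5 → min 2
17 5 18 → min 5  > 3 ✓
5 18 3 → min 3
18 3 6 → min 3
3 6 5 → min 3
6 5 16 → min 5  > 3 ✓
5 16 8 → min 5  > 3 ✓
16 8 3 → min 3
8 3 7 → min 3
3 7 11 → min 3
7 11 18 → min 7  > 3 ✓
11 18 12 → min 11  > 3 ✓
18 12 10 → min 10  > 3 ✓
12 10 14 → min 10  > 3 ✓
10 14 13 → min 10  > 3 ✓
14 13 14 → min 13  > 3 ✓
13 14 3 → min 3
9 windows satisfy the condition.

9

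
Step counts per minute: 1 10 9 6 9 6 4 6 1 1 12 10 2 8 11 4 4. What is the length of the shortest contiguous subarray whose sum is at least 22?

2

Extend right; whenever the sum reaches 22, record the length and shrink from the left:
add 1: running sum 1 < 22
add 10: running sum 11 < 22
add 9: running sum 20 < 22
end 3: [10, 9, 6] sum 25, len 3
end 4: [9, 6, 9] sum 24, len 3
end 5: [9, 6, 9, 6] sum 30, len 4
end 6: [6, 9, 6, 4] sum 25, len 4
end 7: [9, 6, 4, 6] sum 25, len 4
end 8: [9, 6, 4, 6, 1] sum 26, len 5
end 9: [9, 6, 4, 6, 1, 1] sum 27, len 6
end 10: [4, 6, 1, 1, 12] sum 24, len 5
end 11: [12, 10] sum 22, len 2
end 12: [12, 10, 2] sum 24, len 3
end 13: [12, 10, 2, 8] sum 32, len 4
end 14: [10, 2, 8, 11] sum 31, len 4
end 15: [8, 11, 4] sum 23, len 3
end 16: [8, 11, 4, 4] sum 27, len 4
Shortest qualifying length: 2.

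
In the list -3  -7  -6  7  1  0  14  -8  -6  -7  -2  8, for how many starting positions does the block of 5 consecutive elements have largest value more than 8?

5

-3 -7 -6 7 1 → max 7
-7 -6 7 1 0 → max 7
-6 7 1 0 14 → max 14  > 8 ✓
7 1 0 14 -8 → max 14  > 8 ✓
1 0 14 -8 -6 → max 14  > 8 ✓
0 14 -8 -6 -7 → max 14  > 8 ✓
14 -8 -6 -7 -2 → max 14  > 8 ✓
-8 -6 -7 -2 8 → max 8
5 windows satisfy the condition.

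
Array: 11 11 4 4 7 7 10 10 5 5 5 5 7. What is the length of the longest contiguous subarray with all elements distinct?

add 11: [11] len 1
add 11 (repeat 11, move left end past it): [11] len 1
add 4: [11, 4] len 2
add 4 (repeat 4, move left end past it): [4] len 1
add 7: [4, 7] len 2
add 7 (repeat 7, move left end past it): [7] len 1
add 10: [7, 10] len 2
add 10 (repeat 10, move left end past it): [10] len 1
add 5: [10, 5] len 2
add 5 (repeat 5, move left end past it): [5] len 1
add 5 (repeat 5, move left end past it): [5] len 1
add 5 (repeat 5, move left end past it): [5] len 1
add 7: [5, 7] len 2
Longest all-distinct length: 2.

2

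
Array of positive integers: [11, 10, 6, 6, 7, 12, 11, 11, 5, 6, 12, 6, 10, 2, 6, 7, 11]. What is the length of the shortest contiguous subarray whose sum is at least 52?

add 11: running sum 11 < 52
add 10: running sum 21 < 52
add 6: running sum 27 < 52
add 6: running sum 33 < 52
add 7: running sum 40 < 52
end 5: [11, 10, 6, 6, 7, 12] sum 52, len 6
end 6: [10, 6, 6, 7, 12, 11] sum 52, len 6
end 7: [6, 6, 7, 12, 11, 11] sum 53, len 6
end 8: [6, 7, 12, 11, 11, 5] sum 52, len 6
end 9: [7, 12, 11, 11, 5, 6] sum 52, len 6
end 10: [12, 11, 11, 5, 6, 12] sum 57, len 6
end 11: [12, 11, 11, 5, 6, 12, 6] sum 63, len 7
end 12: [11, 11, 5, 6, 12, 6, 10] sum 61, len 7
end 13: [11, 5, 6, 12, 6, 10, 2] sum 52, len 7
end 14: [11, 5, 6, 12, 6, 10, 2, 6] sum 58, len 8
end 15: [5, 6, 12, 6, 10, 2, 6, 7] sum 54, len 8
end 16: [12, 6, 10, 2, 6, 7, 11] sum 54, len 7
Shortest qualifying length: 6.

6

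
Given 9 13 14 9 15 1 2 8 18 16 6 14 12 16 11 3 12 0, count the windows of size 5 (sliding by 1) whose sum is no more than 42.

3

9 13 14 9 15 → sum 60
13 14 9 15 1 → sum 52
14 9 15 1 2 → sum 41  ≤ 42 ✓
9 15 1 2 8 → sum 35  ≤ 42 ✓
15 1 2 8 18 → sum 44
1 2 8 18 16 → sum 45
2 8 18 16 6 → sum 50
8 18 16 6 14 → sum 62
18 16 6 14 12 → sum 66
16 6 14 12 16 → sum 64
6 14 12 16 11 → sum 59
14 12 16 11 3 → sum 56
12 16 11 3 12 → sum 54
16 11 3 12 0 → sum 42  ≤ 42 ✓
3 windows satisfy the condition.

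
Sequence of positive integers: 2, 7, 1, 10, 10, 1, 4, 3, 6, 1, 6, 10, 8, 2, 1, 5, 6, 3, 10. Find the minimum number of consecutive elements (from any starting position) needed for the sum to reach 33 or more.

6

add 2: running sum 2 < 33
add 7: running sum 9 < 33
add 1: running sum 10 < 33
add 10: running sum 20 < 33
add 10: running sum 30 < 33
add 1: running sum 31 < 33
end 6: [7, 1, 10, 10, 1, 4] sum 33, len 6
end 7: [7, 1, 10, 10, 1, 4, 3] sum 36, len 7
end 8: [10, 10, 1, 4, 3, 6] sum 34, len 6
end 9: [10, 10, 1, 4, 3, 6, 1] sum 35, len 7
end 10: [10, 10, 1, 4, 3, 6, 1, 6] sum 41, len 8
end 11: [10, 1, 4, 3, 6, 1, 6, 10] sum 41, len 8
end 12: [3, 6, 1, 6, 10, 8] sum 34, len 6
end 13: [6, 1, 6, 10, 8, 2] sum 33, len 6
end 14: [6, 1, 6, 10, 8, 2, 1] sum 34, len 7
end 15: [1, 6, 10, 8, 2, 1, 5] sum 33, len 7
end 16: [6, 10, 8, 2, 1, 5, 6] sum 38, len 7
end 17: [10, 8, 2, 1, 5, 6, 3] sum 35, len 7
end 18: [8, 2, 1, 5, 6, 3, 10] sum 35, len 7
Shortest qualifying length: 6.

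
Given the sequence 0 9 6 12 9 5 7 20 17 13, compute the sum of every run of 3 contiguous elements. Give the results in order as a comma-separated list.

(0, 9, 6) → sum 15
(9, 6, 12) → sum 27
(6, 12, 9) → sum 27
(12, 9, 5) → sum 26
(9, 5, 7) → sum 21
(5, 7, 20) → sum 32
(7, 20, 17) → sum 44
(20, 17, 13) → sum 50

15, 27, 27, 26, 21, 32, 44, 50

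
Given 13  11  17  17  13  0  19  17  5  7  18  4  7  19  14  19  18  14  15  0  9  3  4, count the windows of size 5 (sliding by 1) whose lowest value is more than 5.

13 11 17 17 13 → min 11  > 5 ✓
11 17 17 13 0 → min 0
17 17 13 0 19 → min 0
17 13 0 19 17 → min 0
13 0 19 17 5 → min 0
0 19 17 5 7 → min 0
19 17 5 7 18 → min 5
17 5 7 18 4 → min 4
5 7 18 4 7 → min 4
7 18 4 7 19 → min 4
18 4 7 19 14 → min 4
4 7 19 14 19 → min 4
7 19 14 19 18 → min 7  > 5 ✓
19 14 19 18 14 → min 14  > 5 ✓
14 19 18 14 15 → min 14  > 5 ✓
19 18 14 15 0 → min 0
18 14 15 0 9 → min 0
14 15 0 9 3 → min 0
15 0 9 3 4 → min 0
4 windows satisfy the condition.

4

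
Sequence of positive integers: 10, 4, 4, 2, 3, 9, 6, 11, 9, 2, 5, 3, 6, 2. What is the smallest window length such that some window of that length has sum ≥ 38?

5

add 10: running sum 10 < 38
add 4: running sum 14 < 38
add 4: running sum 18 < 38
add 2: running sum 20 < 38
add 3: running sum 23 < 38
add 9: running sum 32 < 38
add 6: shortest ending here [10, 4, 4, 2, 3, 9, 6] sum 38, len 7
add 11: shortest ending here [4, 4, 2, 3, 9, 6, 11] sum 39, len 7
add 9: shortest ending here [3, 9, 6, 11, 9] sum 38, len 5
add 2: shortest ending here [3, 9, 6, 11, 9, 2] sum 40, len 6
add 5: shortest ending here [9, 6, 11, 9, 2, 5] sum 42, len 6
add 3: shortest ending here [9, 6, 11, 9, 2, 5, 3] sum 45, len 7
add 6: shortest ending here [6, 11, 9, 2, 5, 3, 6] sum 42, len 7
add 2: shortest ending here [11, 9, 2, 5, 3, 6, 2] sum 38, len 7
Shortest qualifying length: 5.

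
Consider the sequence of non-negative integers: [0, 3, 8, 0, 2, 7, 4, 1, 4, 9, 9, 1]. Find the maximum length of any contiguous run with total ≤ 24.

Extend to the right; shrink from the left whenever the sum exceeds 24:
add 0: [0] sum 0, len 1
add 3: [0, 3] sum 3, len 2
add 8: [0, 3, 8] sum 11, len 3
add 0: [0, 3, 8, 0] sum 11, len 4
add 2: [0, 3, 8, 0, 2] sum 13, len 5
add 7: [0, 3, 8, 0, 2, 7] sum 20, len 6
add 4: [0, 3, 8, 0, 2, 7, 4] sum 24, len 7
add 1: [8, 0, 2, 7, 4, 1] sum 22, len 6
add 4: [0, 2, 7, 4, 1, 4] sum 18, len 6
add 9: [4, 1, 4, 9] sum 18, len 4
add 9: [1, 4, 9, 9] sum 23, len 4
add 1: [1, 4, 9, 9, 1] sum 24, len 5
Longest length seen: 7.

7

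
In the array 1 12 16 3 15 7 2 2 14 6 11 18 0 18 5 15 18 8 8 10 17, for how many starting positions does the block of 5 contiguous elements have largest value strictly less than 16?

[1, 12, 16, 3, 15] → max 16
[12, 16, 3, 15, 7] → max 16
[16, 3, 15, 7, 2] → max 16
[3, 15, 7, 2, 2] → max 15  < 16 ✓
[15, 7, 2, 2, 14] → max 15  < 16 ✓
[7, 2, 2, 14, 6] → max 14  < 16 ✓
[2, 2, 14, 6, 11] → max 14  < 16 ✓
[2, 14, 6, 11, 18] → max 18
[14, 6, 11, 18, 0] → max 18
[6, 11, 18, 0, 18] → max 18
[11, 18, 0, 18, 5] → max 18
[18, 0, 18, 5, 15] → max 18
[0, 18, 5, 15, 18] → max 18
[18, 5, 15, 18, 8] → max 18
[5, 15, 18, 8, 8] → max 18
[15, 18, 8, 8, 10] → max 18
[18, 8, 8, 10, 17] → max 18
4 windows satisfy the condition.

4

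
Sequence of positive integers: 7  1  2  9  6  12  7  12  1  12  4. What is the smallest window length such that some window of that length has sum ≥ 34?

add 7: running sum 7 < 34
add 1: running sum 8 < 34
add 2: running sum 10 < 34
add 9: running sum 19 < 34
add 6: running sum 25 < 34
add 12: shortest ending here [7, 1, 2, 9, 6, 12] sum 37, len 6
add 7: shortest ending here [9, 6, 12, 7] sum 34, len 4
add 12: shortest ending here [6, 12, 7, 12] sum 37, len 4
add 1: shortest ending here [6, 12, 7, 12, 1] sum 38, len 5
add 12: shortest ending here [12, 7, 12, 1, 12] sum 44, len 5
add 4: shortest ending here [7, 12, 1, 12, 4] sum 36, len 5
Shortest qualifying length: 4.

4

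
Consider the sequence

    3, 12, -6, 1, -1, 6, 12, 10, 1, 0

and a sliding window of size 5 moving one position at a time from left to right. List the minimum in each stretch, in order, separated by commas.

-6, -6, -6, -1, -1, 0

[3, 12, -6, 1, -1] → min -6
[12, -6, 1, -1, 6] → min -6
[-6, 1, -1, 6, 12] → min -6
[1, -1, 6, 12, 10] → min -1
[-1, 6, 12, 10, 1] → min -1
[6, 12, 10, 1, 0] → min 0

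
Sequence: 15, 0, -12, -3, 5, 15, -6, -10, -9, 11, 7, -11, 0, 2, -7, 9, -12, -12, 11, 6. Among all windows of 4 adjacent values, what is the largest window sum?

11

15 0 -12 -3 → sum 0
0 -12 -3 5 → sum -10
-12 -3 5 15 → sum 5
-3 5 15 -6 → sum 11
5 15 -6 -10 → sum 4
15 -6 -10 -9 → sum -10
-6 -10 -9 11 → sum -14
-10 -9 11 7 → sum -1
-9 11 7 -11 → sum -2
11 7 -11 0 → sum 7
7 -11 0 2 → sum -2
-11 0 2 -7 → sum -16
0 2 -7 9 → sum 4
2 -7 9 -12 → sum -8
-7 9 -12 -12 → sum -22
9 -12 -12 11 → sum -4
-12 -12 11 6 → sum -7
Largest of these is 11.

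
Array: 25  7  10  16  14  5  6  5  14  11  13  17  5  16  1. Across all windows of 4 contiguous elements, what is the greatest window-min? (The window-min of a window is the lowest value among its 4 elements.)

11

Window mins for each of the 12 positions:
(25, 7, 10, 16) → min 7
(7, 10, 16, 14) → min 7
(10, 16, 14, 5) → min 5
(16, 14, 5, 6) → min 5
(14, 5, 6, 5) → min 5
(5, 6, 5, 14) → min 5
(6, 5, 14, 11) → min 5
(5, 14, 11, 13) → min 5
(14, 11, 13, 17) → min 11
(11, 13, 17, 5) → min 5
(13, 17, 5, 16) → min 5
(17, 5, 16, 1) → min 1
Greatest of these is 11.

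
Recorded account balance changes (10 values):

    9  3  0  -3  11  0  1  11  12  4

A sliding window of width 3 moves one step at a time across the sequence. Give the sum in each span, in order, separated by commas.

(9, 3, 0) → sum 12
(3, 0, -3) → sum 0
(0, -3, 11) → sum 8
(-3, 11, 0) → sum 8
(11, 0, 1) → sum 12
(0, 1, 11) → sum 12
(1, 11, 12) → sum 24
(11, 12, 4) → sum 27

12, 0, 8, 8, 12, 12, 24, 27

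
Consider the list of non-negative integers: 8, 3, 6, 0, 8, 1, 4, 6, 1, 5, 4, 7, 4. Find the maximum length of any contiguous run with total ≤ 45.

[8] sum 8 len 1
[8, 3] sum 11 len 2
[8, 3, 6] sum 17 len 3
[8, 3, 6, 0] sum 17 len 4
[8, 3, 6, 0, 8] sum 25 len 5
[8, 3, 6, 0, 8, 1] sum 26 len 6
[8, 3, 6, 0, 8, 1, 4] sum 30 len 7
[8, 3, 6, 0, 8, 1, 4, 6] sum 36 len 8
[8, 3, 6, 0, 8, 1, 4, 6, 1] sum 37 len 9
[8, 3, 6, 0, 8, 1, 4, 6, 1, 5] sum 42 len 10
[3, 6, 0, 8, 1, 4, 6, 1, 5, 4] sum 38 len 10
[3, 6, 0, 8, 1, 4, 6, 1, 5, 4, 7] sum 45 len 11
[0, 8, 1, 4, 6, 1, 5, 4, 7, 4] sum 40 len 10
Longest length seen: 11.

11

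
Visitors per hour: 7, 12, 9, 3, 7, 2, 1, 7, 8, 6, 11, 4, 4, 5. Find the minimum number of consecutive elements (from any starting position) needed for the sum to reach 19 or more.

add 7: running sum 7 < 19
add 12: shortest ending here [7, 12] sum 19, len 2
add 9: shortest ending here [12, 9] sum 21, len 2
add 3: shortest ending here [12, 9, 3] sum 24, len 3
add 7: shortest ending here [9, 3, 7] sum 19, len 3
add 2: shortest ending here [9, 3, 7, 2] sum 21, len 4
add 1: shortest ending here [9, 3, 7, 2, 1] sum 22, len 5
add 7: shortest ending here [3, 7, 2, 1, 7] sum 20, len 5
add 8: shortest ending here [7, 2, 1, 7, 8] sum 25, len 5
add 6: shortest ending here [7, 8, 6] sum 21, len 3
add 11: shortest ending here [8, 6, 11] sum 25, len 3
add 4: shortest ending here [6, 11, 4] sum 21, len 3
add 4: shortest ending here [11, 4, 4] sum 19, len 3
add 5: shortest ending here [11, 4, 4, 5] sum 24, len 4
Shortest qualifying length: 2.

2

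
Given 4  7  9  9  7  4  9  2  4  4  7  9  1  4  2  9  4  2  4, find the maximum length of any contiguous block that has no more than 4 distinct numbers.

12

[4] 1 distinct, len 1
[4, 7] 2 distinct, len 2
[4, 7, 9] 3 distinct, len 3
[4, 7, 9, 9] 3 distinct, len 4
[4, 7, 9, 9, 7] 3 distinct, len 5
[4, 7, 9, 9, 7, 4] 3 distinct, len 6
[4, 7, 9, 9, 7, 4, 9] 3 distinct, len 7
[4, 7, 9, 9, 7, 4, 9, 2] 4 distinct, len 8
[4, 7, 9, 9, 7, 4, 9, 2, 4] 4 distinct, len 9
[4, 7, 9, 9, 7, 4, 9, 2, 4, 4] 4 distinct, len 10
[4, 7, 9, 9, 7, 4, 9, 2, 4, 4, 7] 4 distinct, len 11
[4, 7, 9, 9, 7, 4, 9, 2, 4, 4, 7, 9] 4 distinct, len 12
[4, 4, 7, 9, 1] 4 distinct, len 5
[4, 4, 7, 9, 1, 4] 4 distinct, len 6
[9, 1, 4, 2] 4 distinct, len 4
[9, 1, 4, 2, 9] 4 distinct, len 5
[9, 1, 4, 2, 9, 4] 4 distinct, len 6
[9, 1, 4, 2, 9, 4, 2] 4 distinct, len 7
[9, 1, 4, 2, 9, 4, 2, 4] 4 distinct, len 8
Longest length with ≤4 distinct: 12.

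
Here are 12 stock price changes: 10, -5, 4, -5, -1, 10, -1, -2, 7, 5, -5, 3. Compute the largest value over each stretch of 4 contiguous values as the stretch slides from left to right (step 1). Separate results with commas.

10 -5 4 -5 → max 10
-5 4 -5 -1 → max 4
4 -5 -1 10 → max 10
-5 -1 10 -1 → max 10
-1 10 -1 -2 → max 10
10 -1 -2 7 → max 10
-1 -2 7 5 → max 7
-2 7 5 -5 → max 7
7 5 -5 3 → max 7

10, 4, 10, 10, 10, 10, 7, 7, 7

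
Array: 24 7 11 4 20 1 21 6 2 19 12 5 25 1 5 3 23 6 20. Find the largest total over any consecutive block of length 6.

[24, 7, 11, 4, 20, 1] → sum 67
[7, 11, 4, 20, 1, 21] → sum 64
[11, 4, 20, 1, 21, 6] → sum 63
[4, 20, 1, 21, 6, 2] → sum 54
[20, 1, 21, 6, 2, 19] → sum 69
[1, 21, 6, 2, 19, 12] → sum 61
[21, 6, 2, 19, 12, 5] → sum 65
[6, 2, 19, 12, 5, 25] → sum 69
[2, 19, 12, 5, 25, 1] → sum 64
[19, 12, 5, 25, 1, 5] → sum 67
[12, 5, 25, 1, 5, 3] → sum 51
[5, 25, 1, 5, 3, 23] → sum 62
[25, 1, 5, 3, 23, 6] → sum 63
[1, 5, 3, 23, 6, 20] → sum 58
Largest of these is 69.

69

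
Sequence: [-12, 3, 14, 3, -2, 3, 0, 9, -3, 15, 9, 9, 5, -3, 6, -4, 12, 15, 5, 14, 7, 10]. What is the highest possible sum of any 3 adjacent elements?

-12 3 14 → sum 5
3 14 3 → sum 20
14 3 -2 → sum 15
3 -2 3 → sum 4
-2 3 0 → sum 1
3 0 9 → sum 12
0 9 -3 → sum 6
9 -3 15 → sum 21
-3 15 9 → sum 21
15 9 9 → sum 33
9 9 5 → sum 23
9 5 -3 → sum 11
5 -3 6 → sum 8
-3 6 -4 → sum -1
6 -4 12 → sum 14
-4 12 15 → sum 23
12 15 5 → sum 32
15 5 14 → sum 34
5 14 7 → sum 26
14 7 10 → sum 31
Highest of these is 34.

34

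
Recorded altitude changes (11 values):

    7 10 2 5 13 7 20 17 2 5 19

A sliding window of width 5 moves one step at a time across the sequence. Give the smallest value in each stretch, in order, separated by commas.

2, 2, 2, 5, 2, 2, 2

(7, 10, 2, 5, 13) → min 2
(10, 2, 5, 13, 7) → min 2
(2, 5, 13, 7, 20) → min 2
(5, 13, 7, 20, 17) → min 5
(13, 7, 20, 17, 2) → min 2
(7, 20, 17, 2, 5) → min 2
(20, 17, 2, 5, 19) → min 2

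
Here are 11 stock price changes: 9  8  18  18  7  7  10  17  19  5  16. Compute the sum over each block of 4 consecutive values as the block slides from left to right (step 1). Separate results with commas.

53, 51, 50, 42, 41, 53, 51, 57

Sliding a size-4 window across the 11 values:
(9, 8, 18, 18) → sum 53
(8, 18, 18, 7) → sum 51
(18, 18, 7, 7) → sum 50
(18, 7, 7, 10) → sum 42
(7, 7, 10, 17) → sum 41
(7, 10, 17, 19) → sum 53
(10, 17, 19, 5) → sum 51
(17, 19, 5, 16) → sum 57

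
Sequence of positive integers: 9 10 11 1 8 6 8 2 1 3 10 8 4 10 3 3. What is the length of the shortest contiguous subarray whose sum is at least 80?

13

Extend right; whenever the sum reaches 80, record the length and shrink from the left:
add 9: running sum 9 < 80
add 10: running sum 19 < 80
add 11: running sum 30 < 80
add 1: running sum 31 < 80
add 8: running sum 39 < 80
add 6: running sum 45 < 80
add 8: running sum 53 < 80
add 2: running sum 55 < 80
add 1: running sum 56 < 80
add 3: running sum 59 < 80
add 10: running sum 69 < 80
add 8: running sum 77 < 80
end 12: [9, 10, 11, 1, 8, 6, 8, 2, 1, 3, 10, 8, 4] sum 81, len 13
end 13: [10, 11, 1, 8, 6, 8, 2, 1, 3, 10, 8, 4, 10] sum 82, len 13
end 14: [10, 11, 1, 8, 6, 8, 2, 1, 3, 10, 8, 4, 10, 3] sum 85, len 14
end 15: [10, 11, 1, 8, 6, 8, 2, 1, 3, 10, 8, 4, 10, 3, 3] sum 88, len 15
Shortest qualifying length: 13.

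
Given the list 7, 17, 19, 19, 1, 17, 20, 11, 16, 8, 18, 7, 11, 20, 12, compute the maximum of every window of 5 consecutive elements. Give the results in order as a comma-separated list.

(7, 17, 19, 19, 1) → max 19
(17, 19, 19, 1, 17) → max 19
(19, 19, 1, 17, 20) → max 20
(19, 1, 17, 20, 11) → max 20
(1, 17, 20, 11, 16) → max 20
(17, 20, 11, 16, 8) → max 20
(20, 11, 16, 8, 18) → max 20
(11, 16, 8, 18, 7) → max 18
(16, 8, 18, 7, 11) → max 18
(8, 18, 7, 11, 20) → max 20
(18, 7, 11, 20, 12) → max 20

19, 19, 20, 20, 20, 20, 20, 18, 18, 20, 20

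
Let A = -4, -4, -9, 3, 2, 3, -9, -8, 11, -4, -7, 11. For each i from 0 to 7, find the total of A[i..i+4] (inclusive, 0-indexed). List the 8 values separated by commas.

(-4, -4, -9, 3, 2) → sum -12
(-4, -9, 3, 2, 3) → sum -5
(-9, 3, 2, 3, -9) → sum -10
(3, 2, 3, -9, -8) → sum -9
(2, 3, -9, -8, 11) → sum -1
(3, -9, -8, 11, -4) → sum -7
(-9, -8, 11, -4, -7) → sum -17
(-8, 11, -4, -7, 11) → sum 3

-12, -5, -10, -9, -1, -7, -17, 3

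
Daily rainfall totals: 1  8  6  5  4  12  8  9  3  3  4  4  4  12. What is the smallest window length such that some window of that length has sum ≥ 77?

13

add 1: running sum 1 < 77
add 8: running sum 9 < 77
add 6: running sum 15 < 77
add 5: running sum 20 < 77
add 4: running sum 24 < 77
add 12: running sum 36 < 77
add 8: running sum 44 < 77
add 9: running sum 53 < 77
add 3: running sum 56 < 77
add 3: running sum 59 < 77
add 4: running sum 63 < 77
add 4: running sum 67 < 77
add 4: running sum 71 < 77
end 13: [8, 6, 5, 4, 12, 8, 9, 3, 3, 4, 4, 4, 12] sum 82, len 13
Shortest qualifying length: 13.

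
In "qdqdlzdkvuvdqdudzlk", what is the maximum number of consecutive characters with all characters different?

6

[q] len 1
[q, d] len 2
[d, q] len 2
[q, d] len 2
[q, d, l] len 3
[q, d, l, z] len 4
[l, z, d] len 3
[l, z, d, k] len 4
[l, z, d, k, v] len 5
[l, z, d, k, v, u] len 6
[u, v] len 2
[u, v, d] len 3
[u, v, d, q] len 4
[q, d] len 2
[q, d, u] len 3
[u, d] len 2
[u, d, z] len 3
[u, d, z, l] len 4
[u, d, z, l, k] len 5
Longest all-distinct length: 6.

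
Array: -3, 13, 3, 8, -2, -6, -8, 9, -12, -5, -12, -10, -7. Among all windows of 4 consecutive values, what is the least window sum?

-39

Window sums for each of the 10 positions:
-3 13 3 8 → sum 21
13 3 8 -2 → sum 22
3 8 -2 -6 → sum 3
8 -2 -6 -8 → sum -8
-2 -6 -8 9 → sum -7
-6 -8 9 -12 → sum -17
-8 9 -12 -5 → sum -16
9 -12 -5 -12 → sum -20
-12 -5 -12 -10 → sum -39
-5 -12 -10 -7 → sum -34
Least of these is -39.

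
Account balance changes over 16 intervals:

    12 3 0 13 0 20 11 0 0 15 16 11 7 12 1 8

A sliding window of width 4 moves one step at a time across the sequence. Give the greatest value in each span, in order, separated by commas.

(12, 3, 0, 13) → max 13
(3, 0, 13, 0) → max 13
(0, 13, 0, 20) → max 20
(13, 0, 20, 11) → max 20
(0, 20, 11, 0) → max 20
(20, 11, 0, 0) → max 20
(11, 0, 0, 15) → max 15
(0, 0, 15, 16) → max 16
(0, 15, 16, 11) → max 16
(15, 16, 11, 7) → max 16
(16, 11, 7, 12) → max 16
(11, 7, 12, 1) → max 12
(7, 12, 1, 8) → max 12

13, 13, 20, 20, 20, 20, 15, 16, 16, 16, 16, 12, 12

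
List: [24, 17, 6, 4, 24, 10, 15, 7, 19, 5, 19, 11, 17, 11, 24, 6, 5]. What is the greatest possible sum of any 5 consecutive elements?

82

[24, 17, 6, 4, 24] → sum 75
[17, 6, 4, 24, 10] → sum 61
[6, 4, 24, 10, 15] → sum 59
[4, 24, 10, 15, 7] → sum 60
[24, 10, 15, 7, 19] → sum 75
[10, 15, 7, 19, 5] → sum 56
[15, 7, 19, 5, 19] → sum 65
[7, 19, 5, 19, 11] → sum 61
[19, 5, 19, 11, 17] → sum 71
[5, 19, 11, 17, 11] → sum 63
[19, 11, 17, 11, 24] → sum 82
[11, 17, 11, 24, 6] → sum 69
[17, 11, 24, 6, 5] → sum 63
Greatest of these is 82.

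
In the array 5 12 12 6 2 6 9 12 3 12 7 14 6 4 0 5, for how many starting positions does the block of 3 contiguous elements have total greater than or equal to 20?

5 12 12 → sum 29  ≥ 20 ✓
12 12 6 → sum 30  ≥ 20 ✓
12 6 2 → sum 20  ≥ 20 ✓
6 2 6 → sum 14
2 6 9 → sum 17
6 9 12 → sum 27  ≥ 20 ✓
9 12 3 → sum 24  ≥ 20 ✓
12 3 12 → sum 27  ≥ 20 ✓
3 12 7 → sum 22  ≥ 20 ✓
12 7 14 → sum 33  ≥ 20 ✓
7 14 6 → sum 27  ≥ 20 ✓
14 6 4 → sum 24  ≥ 20 ✓
6 4 0 → sum 10
4 0 5 → sum 9
10 windows satisfy the condition.

10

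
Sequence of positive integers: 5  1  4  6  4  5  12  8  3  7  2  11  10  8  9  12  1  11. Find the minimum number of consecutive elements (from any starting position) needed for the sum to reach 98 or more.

add 5: running sum 5 < 98
add 1: running sum 6 < 98
add 4: running sum 10 < 98
add 6: running sum 16 < 98
add 4: running sum 20 < 98
add 5: running sum 25 < 98
add 12: running sum 37 < 98
add 8: running sum 45 < 98
add 3: running sum 48 < 98
add 7: running sum 55 < 98
add 2: running sum 57 < 98
add 11: running sum 68 < 98
add 10: running sum 78 < 98
add 8: running sum 86 < 98
add 9: running sum 95 < 98
add 12: shortest ending here [4, 6, 4, 5, 12, 8, 3, 7, 2, 11, 10, 8, 9, 12] sum 101, len 14
add 1: shortest ending here [6, 4, 5, 12, 8, 3, 7, 2, 11, 10, 8, 9, 12, 1] sum 98, len 14
add 11: shortest ending here [5, 12, 8, 3, 7, 2, 11, 10, 8, 9, 12, 1, 11] sum 99, len 13
Shortest qualifying length: 13.

13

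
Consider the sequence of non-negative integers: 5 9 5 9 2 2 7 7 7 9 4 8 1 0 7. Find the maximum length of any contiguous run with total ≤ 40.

add 5: [5] sum 5, len 1
add 9: [5, 9] sum 14, len 2
add 5: [5, 9, 5] sum 19, len 3
add 9: [5, 9, 5, 9] sum 28, len 4
add 2: [5, 9, 5, 9, 2] sum 30, len 5
add 2: [5, 9, 5, 9, 2, 2] sum 32, len 6
add 7: [5, 9, 5, 9, 2, 2, 7] sum 39, len 7
add 7: [5, 9, 2, 2, 7, 7] sum 32, len 6
add 7: [5, 9, 2, 2, 7, 7, 7] sum 39, len 7
add 9: [2, 2, 7, 7, 7, 9] sum 34, len 6
add 4: [2, 2, 7, 7, 7, 9, 4] sum 38, len 7
add 8: [7, 7, 9, 4, 8] sum 35, len 5
add 1: [7, 7, 9, 4, 8, 1] sum 36, len 6
add 0: [7, 7, 9, 4, 8, 1, 0] sum 36, len 7
add 7: [7, 9, 4, 8, 1, 0, 7] sum 36, len 7
Longest length seen: 7.

7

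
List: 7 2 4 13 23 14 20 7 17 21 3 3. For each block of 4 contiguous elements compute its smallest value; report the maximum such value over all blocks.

13

[7, 2, 4, 13] → min 2
[2, 4, 13, 23] → min 2
[4, 13, 23, 14] → min 4
[13, 23, 14, 20] → min 13
[23, 14, 20, 7] → min 7
[14, 20, 7, 17] → min 7
[20, 7, 17, 21] → min 7
[7, 17, 21, 3] → min 3
[17, 21, 3, 3] → min 3
Maximum of these is 13.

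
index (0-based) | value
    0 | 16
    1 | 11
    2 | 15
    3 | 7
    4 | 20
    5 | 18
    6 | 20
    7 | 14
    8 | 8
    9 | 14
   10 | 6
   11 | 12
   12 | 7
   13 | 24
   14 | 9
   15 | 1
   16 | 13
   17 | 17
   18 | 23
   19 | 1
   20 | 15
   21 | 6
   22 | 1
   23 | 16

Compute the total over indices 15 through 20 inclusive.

Elements at indices 15..20: 1, 13, 17, 23, 1, 15
sum(1, 13, 17, 23, 1, 15) = 70

70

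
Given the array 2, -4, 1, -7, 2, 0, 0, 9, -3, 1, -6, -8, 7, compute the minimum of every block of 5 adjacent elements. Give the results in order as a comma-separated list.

Sliding a size-5 window across the 13 values:
2 -4 1 -7 2 → min -7
-4 1 -7 2 0 → min -7
1 -7 2 0 0 → min -7
-7 2 0 0 9 → min -7
2 0 0 9 -3 → min -3
0 0 9 -3 1 → min -3
0 9 -3 1 -6 → min -6
9 -3 1 -6 -8 → min -8
-3 1 -6 -8 7 → min -8

-7, -7, -7, -7, -3, -3, -6, -8, -8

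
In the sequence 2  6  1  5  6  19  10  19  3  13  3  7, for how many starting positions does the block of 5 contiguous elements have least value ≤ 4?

2 6 1 5 6 → min 1  ≤ 4 ✓
6 1 5 6 19 → min 1  ≤ 4 ✓
1 5 6 19 10 → min 1  ≤ 4 ✓
5 6 19 10 19 → min 5
6 19 10 19 3 → min 3  ≤ 4 ✓
19 10 19 3 13 → min 3  ≤ 4 ✓
10 19 3 13 3 → min 3  ≤ 4 ✓
19 3 13 3 7 → min 3  ≤ 4 ✓
7 windows satisfy the condition.

7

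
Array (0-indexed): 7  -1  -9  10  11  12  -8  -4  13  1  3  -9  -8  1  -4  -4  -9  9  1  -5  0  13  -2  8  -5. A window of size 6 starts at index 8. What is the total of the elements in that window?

1

Elements at indices 8..13: 13, 1, 3, -9, -8, 1
sum(13, 1, 3, -9, -8, 1) = 1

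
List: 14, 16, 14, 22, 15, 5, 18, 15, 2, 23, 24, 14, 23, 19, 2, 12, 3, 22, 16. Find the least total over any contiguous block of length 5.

Window sums for each of the 15 positions:
[14, 16, 14, 22, 15] → sum 81
[16, 14, 22, 15, 5] → sum 72
[14, 22, 15, 5, 18] → sum 74
[22, 15, 5, 18, 15] → sum 75
[15, 5, 18, 15, 2] → sum 55
[5, 18, 15, 2, 23] → sum 63
[18, 15, 2, 23, 24] → sum 82
[15, 2, 23, 24, 14] → sum 78
[2, 23, 24, 14, 23] → sum 86
[23, 24, 14, 23, 19] → sum 103
[24, 14, 23, 19, 2] → sum 82
[14, 23, 19, 2, 12] → sum 70
[23, 19, 2, 12, 3] → sum 59
[19, 2, 12, 3, 22] → sum 58
[2, 12, 3, 22, 16] → sum 55
Least of these is 55.

55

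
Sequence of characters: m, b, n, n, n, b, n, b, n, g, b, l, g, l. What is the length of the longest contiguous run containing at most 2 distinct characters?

add m: window [m] (1 distinct), len 1
add b: window [m, b] (2 distinct), len 2
add n: window [b, n] (2 distinct), len 2
add n: window [b, n, n] (2 distinct), len 3
add n: window [b, n, n, n] (2 distinct), len 4
add b: window [b, n, n, n, b] (2 distinct), len 5
add n: window [b, n, n, n, b, n] (2 distinct), len 6
add b: window [b, n, n, n, b, n, b] (2 distinct), len 7
add n: window [b, n, n, n, b, n, b, n] (2 distinct), len 8
add g: window [n, g] (2 distinct), len 2
add b: window [g, b] (2 distinct), len 2
add l: window [b, l] (2 distinct), len 2
add g: window [l, g] (2 distinct), len 2
add l: window [l, g, l] (2 distinct), len 3
Longest length with ≤2 distinct: 8.

8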